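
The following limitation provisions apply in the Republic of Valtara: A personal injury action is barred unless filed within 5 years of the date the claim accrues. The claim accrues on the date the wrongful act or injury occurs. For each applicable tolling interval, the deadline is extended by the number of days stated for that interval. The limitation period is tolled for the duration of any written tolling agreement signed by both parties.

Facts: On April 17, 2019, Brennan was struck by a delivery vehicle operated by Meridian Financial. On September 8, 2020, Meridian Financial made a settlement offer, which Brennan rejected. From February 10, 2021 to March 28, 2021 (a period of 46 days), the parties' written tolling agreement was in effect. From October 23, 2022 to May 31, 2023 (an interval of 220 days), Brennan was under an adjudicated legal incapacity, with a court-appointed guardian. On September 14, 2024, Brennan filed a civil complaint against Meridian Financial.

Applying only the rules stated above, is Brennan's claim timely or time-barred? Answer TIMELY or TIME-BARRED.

The limitation period began to run on April 17, 2019.
5 years from April 17, 2019 is April 17, 2024.
Because the written tolling agreement ran from February 10, 2021 to March 28, 2021, the deadline is extended by 46 days to June 2, 2024.
The plaintiff's legal incapacity from October 23, 2022 to May 31, 2023 does not toll the period, because no stated rule makes the plaintiff's incapacity a tolling event.
None of the other events listed affects the running of the period under the stated rules.
Filing on September 14, 2024 missed the June 2, 2024 deadline — the action is time-barred.

TIME-BARRED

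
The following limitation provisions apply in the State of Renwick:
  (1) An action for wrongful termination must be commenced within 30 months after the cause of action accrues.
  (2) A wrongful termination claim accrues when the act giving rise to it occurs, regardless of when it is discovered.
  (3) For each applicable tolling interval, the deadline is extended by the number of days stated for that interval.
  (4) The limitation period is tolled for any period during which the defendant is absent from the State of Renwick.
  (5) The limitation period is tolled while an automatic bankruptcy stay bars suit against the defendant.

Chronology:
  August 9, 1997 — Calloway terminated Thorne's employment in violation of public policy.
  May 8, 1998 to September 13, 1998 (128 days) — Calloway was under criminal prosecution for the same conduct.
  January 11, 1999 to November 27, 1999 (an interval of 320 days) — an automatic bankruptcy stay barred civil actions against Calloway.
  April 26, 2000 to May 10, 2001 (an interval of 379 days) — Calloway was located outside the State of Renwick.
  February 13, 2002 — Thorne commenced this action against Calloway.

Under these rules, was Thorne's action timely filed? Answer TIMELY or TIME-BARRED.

The limitation period began to run on August 9, 1997.
Adding the 30 months base period to August 9, 1997 gives a deadline of February 9, 2000, before any tolling.
Because the automatic bankruptcy stay ran from January 11, 1999 to November 27, 1999, the deadline is extended by 320 days to December 25, 2000.
Because the defendant's absence from the jurisdiction ran from April 26, 2000 to May 10, 2001, the deadline is extended by 379 days to January 8, 2002.
Although a criminal prosecution ran from May 8, 1998 to September 13, 1998, the stated rules do not make that a tolling event, so it is disregarded.
Thorne filed on February 13, 2002, after the January 8, 2002 deadline, so the action is time-barred.

TIME-BARRED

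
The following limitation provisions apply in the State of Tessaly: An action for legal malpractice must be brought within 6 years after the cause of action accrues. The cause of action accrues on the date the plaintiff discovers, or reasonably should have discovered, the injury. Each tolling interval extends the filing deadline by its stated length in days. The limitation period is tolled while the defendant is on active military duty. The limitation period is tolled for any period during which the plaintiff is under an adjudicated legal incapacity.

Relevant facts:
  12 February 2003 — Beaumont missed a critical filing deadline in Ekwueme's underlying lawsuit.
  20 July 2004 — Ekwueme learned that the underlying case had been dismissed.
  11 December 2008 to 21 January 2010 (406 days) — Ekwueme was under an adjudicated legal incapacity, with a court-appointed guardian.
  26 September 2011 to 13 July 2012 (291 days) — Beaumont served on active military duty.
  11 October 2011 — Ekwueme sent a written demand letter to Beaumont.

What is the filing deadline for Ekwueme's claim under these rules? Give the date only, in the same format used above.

30 August 2011

The claim did not accrue until Ekwueme discovered the injury on 20 July 2004; the 12 February 2003 act date does not start the clock under the stated rule.
The untolled deadline — 6 years after 20 July 2004 — is 20 July 2010.
Because the plaintiff's legal incapacity ran from 11 December 2008 to 21 January 2010, the deadline is extended by 406 days to 30 August 2011.
By the time the defendant's active military service began on 26 September 2011, the limitation period had already expired on 30 August 2011; that interval cannot revive it.
Nothing else in the chronology tolls or restarts the period.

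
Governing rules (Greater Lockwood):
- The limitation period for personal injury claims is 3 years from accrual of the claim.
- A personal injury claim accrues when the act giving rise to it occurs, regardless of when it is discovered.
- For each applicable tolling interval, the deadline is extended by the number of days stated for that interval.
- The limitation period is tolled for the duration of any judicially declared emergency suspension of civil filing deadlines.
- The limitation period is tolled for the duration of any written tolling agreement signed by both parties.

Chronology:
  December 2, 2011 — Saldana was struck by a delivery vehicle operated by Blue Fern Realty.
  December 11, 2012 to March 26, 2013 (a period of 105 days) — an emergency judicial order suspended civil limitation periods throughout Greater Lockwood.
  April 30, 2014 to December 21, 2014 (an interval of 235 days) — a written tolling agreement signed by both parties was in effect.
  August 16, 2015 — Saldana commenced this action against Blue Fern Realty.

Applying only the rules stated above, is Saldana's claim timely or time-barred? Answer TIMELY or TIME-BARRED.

The limitation period began to run on December 2, 2011.
Adding the 3 years base period to December 2, 2011 gives a deadline of December 2, 2014, before any tolling.
The period was tolled for 105 days by the emergency suspension of filing deadlines (December 11, 2012 to March 26, 2013), pushing the deadline to March 17, 2015.
Because the written tolling agreement ran from April 30, 2014 to December 21, 2014, the deadline is extended by 235 days to November 7, 2015.
The August 16, 2015 filing precedes the November 7, 2015 deadline; the claim is timely.

TIMELY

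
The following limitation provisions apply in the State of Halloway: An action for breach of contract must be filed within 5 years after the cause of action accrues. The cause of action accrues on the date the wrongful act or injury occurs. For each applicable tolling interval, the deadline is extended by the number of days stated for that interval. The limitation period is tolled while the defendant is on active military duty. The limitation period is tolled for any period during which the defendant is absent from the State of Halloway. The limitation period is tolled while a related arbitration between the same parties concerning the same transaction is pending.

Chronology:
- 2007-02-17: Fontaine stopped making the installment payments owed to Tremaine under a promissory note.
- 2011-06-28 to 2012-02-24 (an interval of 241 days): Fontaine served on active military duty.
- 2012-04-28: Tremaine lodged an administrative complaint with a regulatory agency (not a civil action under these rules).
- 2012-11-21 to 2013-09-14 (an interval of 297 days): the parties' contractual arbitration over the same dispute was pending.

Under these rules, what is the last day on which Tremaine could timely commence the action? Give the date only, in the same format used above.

The limitation period began to run on 2007-02-17.
5 years from 2007-02-17 is 2012-02-17.
Because the defendant's active military service ran from 2011-06-28 to 2012-02-24, the deadline is extended by 241 days to 2012-10-15.
The pending related arbitration from 2012-11-21 to 2013-09-14 began after the period had already run on 2012-10-15, so it has no tolling effect.
The other events in the timeline have no effect on the limitation period under the stated rules.

2012-10-15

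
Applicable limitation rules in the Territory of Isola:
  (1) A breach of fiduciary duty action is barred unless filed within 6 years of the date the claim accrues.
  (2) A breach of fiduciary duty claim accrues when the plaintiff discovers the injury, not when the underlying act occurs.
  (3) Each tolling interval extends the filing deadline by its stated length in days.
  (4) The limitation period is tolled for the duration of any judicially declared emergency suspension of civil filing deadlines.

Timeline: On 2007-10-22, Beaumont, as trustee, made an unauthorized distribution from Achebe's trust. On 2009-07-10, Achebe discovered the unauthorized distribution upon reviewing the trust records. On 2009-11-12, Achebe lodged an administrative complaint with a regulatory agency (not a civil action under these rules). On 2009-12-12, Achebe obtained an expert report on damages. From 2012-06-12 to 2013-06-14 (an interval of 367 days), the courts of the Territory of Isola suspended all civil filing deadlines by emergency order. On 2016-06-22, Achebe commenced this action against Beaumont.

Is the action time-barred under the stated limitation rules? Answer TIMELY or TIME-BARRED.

Under the discovery rule, the claim accrued on 2009-07-10, when Achebe discovered the injury — not on the 2007-10-22 date of the underlying act.
6 years from 2009-07-10 is 2015-07-10.
Because the emergency suspension of filing deadlines ran from 2012-06-12 to 2013-06-14, the deadline is extended by 367 days to 2016-07-11.
Nothing else in the chronology tolls or restarts the period.
Achebe filed on 2016-06-22, before the 2016-07-11 deadline, so the action is timely.

TIMELY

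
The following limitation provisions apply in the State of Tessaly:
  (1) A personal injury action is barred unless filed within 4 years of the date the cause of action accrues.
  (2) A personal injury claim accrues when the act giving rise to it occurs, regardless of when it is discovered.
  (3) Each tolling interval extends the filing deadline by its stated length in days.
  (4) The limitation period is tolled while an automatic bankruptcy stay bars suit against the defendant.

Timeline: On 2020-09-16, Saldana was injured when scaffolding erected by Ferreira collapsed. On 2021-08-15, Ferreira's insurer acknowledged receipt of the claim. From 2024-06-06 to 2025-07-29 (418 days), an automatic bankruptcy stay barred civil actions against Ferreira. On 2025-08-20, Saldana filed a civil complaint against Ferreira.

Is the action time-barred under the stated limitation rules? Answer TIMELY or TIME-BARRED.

The claim accrued on 2020-09-16, when the wrongful act occurred.
4 years from 2020-09-16 is 2024-09-16.
The automatic bankruptcy stay from 2024-06-06 to 2025-07-29 tolled the period for 418 days, extending the deadline to 2025-11-08.
Nothing else in the chronology tolls or restarts the period.
The 2025-08-20 filing precedes the 2025-11-08 deadline; the claim is timely.

TIMELY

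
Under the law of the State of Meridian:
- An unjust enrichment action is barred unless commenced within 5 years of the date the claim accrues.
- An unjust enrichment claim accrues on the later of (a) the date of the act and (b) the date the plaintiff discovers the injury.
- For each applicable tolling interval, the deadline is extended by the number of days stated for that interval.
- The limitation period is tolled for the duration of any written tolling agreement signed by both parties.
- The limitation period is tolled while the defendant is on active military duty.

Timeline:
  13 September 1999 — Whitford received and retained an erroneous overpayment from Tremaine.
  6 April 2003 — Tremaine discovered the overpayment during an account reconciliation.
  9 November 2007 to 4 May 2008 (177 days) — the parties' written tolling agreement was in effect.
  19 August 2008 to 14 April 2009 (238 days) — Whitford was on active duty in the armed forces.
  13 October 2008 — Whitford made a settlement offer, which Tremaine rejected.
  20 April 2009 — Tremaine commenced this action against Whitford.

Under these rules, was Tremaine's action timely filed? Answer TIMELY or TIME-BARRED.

The claim accrued on 6 April 2003 — the later of the 13 September 1999 act and the 6 April 2003 discovery.
5 years from 6 April 2003 is 6 April 2008.
The period was tolled for 177 days by the written tolling agreement (9 November 2007 to 4 May 2008), pushing the deadline to 30 September 2008.
Because the defendant's active military service ran from 19 August 2008 to 14 April 2009, the deadline is extended by 238 days to 26 May 2009.
The other events in the timeline have no effect on the limitation period under the stated rules.
The 20 April 2009 filing precedes the 26 May 2009 deadline; the claim is timely.

TIMELY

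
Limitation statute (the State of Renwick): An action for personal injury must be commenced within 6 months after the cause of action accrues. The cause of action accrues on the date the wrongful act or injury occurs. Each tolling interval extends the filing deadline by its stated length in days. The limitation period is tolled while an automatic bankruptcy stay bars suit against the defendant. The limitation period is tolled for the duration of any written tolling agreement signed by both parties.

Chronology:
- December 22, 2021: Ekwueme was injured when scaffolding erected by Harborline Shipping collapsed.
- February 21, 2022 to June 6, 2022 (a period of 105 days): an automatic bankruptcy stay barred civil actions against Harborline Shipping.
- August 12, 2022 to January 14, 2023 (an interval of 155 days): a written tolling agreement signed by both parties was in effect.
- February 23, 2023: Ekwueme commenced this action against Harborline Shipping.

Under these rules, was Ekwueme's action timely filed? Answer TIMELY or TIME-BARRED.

The claim accrued on December 22, 2021, when the wrongful act occurred.
6 months from December 22, 2021 is June 22, 2022.
The period was tolled for 105 days by the automatic bankruptcy stay (February 21, 2022 to June 6, 2022), pushing the deadline to October 5, 2022.
Because the written tolling agreement ran from August 12, 2022 to January 14, 2023, the deadline is extended by 155 days to March 9, 2023.
Filing on February 23, 2023 beat the March 9, 2023 deadline — the action is timely.

TIMELY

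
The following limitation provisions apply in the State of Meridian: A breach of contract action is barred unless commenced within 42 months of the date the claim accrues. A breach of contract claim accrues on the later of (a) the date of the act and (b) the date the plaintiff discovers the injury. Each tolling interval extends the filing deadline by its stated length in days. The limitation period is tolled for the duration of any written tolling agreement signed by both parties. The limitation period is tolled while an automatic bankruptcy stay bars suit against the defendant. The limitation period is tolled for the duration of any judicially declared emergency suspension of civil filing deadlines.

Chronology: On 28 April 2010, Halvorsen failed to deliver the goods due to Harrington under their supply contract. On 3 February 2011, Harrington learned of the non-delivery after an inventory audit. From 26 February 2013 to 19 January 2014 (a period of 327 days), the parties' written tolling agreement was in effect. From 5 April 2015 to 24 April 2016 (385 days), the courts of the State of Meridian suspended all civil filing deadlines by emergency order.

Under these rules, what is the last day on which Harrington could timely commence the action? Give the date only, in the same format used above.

Because discovery on 3 February 2011 post-dates the 28 April 2010 act, accrual under the later-of rule falls on 3 February 2011.
Adding the 42 months base period to 3 February 2011 gives a deadline of 3 August 2014, before any tolling.
The period was tolled for 327 days by the written tolling agreement (26 February 2013 to 19 January 2014), pushing the deadline to 26 June 2015.
The emergency suspension of filing deadlines from 5 April 2015 to 24 April 2016 tolled the period for 385 days, extending the deadline to 15 July 2016.

15 July 2016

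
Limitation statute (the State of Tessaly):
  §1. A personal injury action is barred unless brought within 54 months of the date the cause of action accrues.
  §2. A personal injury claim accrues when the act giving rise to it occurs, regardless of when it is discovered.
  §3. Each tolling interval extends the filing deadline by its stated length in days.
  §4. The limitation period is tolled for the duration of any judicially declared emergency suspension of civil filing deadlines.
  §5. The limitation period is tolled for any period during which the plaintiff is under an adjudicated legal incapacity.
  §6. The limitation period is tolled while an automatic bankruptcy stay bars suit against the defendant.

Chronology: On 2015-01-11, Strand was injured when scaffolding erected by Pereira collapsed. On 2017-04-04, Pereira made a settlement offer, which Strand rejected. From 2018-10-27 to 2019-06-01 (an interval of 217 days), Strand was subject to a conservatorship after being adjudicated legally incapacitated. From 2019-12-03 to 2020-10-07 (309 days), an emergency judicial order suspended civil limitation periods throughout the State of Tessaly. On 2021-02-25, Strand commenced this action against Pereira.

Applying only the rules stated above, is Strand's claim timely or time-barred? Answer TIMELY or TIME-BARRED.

TIME-BARRED

The limitation period began to run on 2015-01-11.
54 months from 2015-01-11 is 2019-07-11.
The period was tolled for 217 days by the plaintiff's legal incapacity (2018-10-27 to 2019-06-01), pushing the deadline to 2020-02-13.
Because the emergency suspension of filing deadlines ran from 2019-12-03 to 2020-10-07, the deadline is extended by 309 days to 2020-12-18.
Nothing else in the chronology tolls or restarts the period.
Filing on 2021-02-25 missed the 2020-12-18 deadline — the action is time-barred.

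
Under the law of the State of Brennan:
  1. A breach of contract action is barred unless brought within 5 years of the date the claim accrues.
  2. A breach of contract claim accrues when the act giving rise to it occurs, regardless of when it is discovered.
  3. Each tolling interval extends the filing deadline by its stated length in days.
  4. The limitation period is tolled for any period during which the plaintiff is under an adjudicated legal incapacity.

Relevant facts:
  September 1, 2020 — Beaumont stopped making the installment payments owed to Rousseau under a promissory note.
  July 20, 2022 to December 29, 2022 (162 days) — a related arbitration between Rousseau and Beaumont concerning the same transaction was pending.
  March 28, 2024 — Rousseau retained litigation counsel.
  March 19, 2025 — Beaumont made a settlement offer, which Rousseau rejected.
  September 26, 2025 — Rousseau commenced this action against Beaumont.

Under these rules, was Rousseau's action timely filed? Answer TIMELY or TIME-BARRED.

TIME-BARRED

The limitation period began to run on September 1, 2020.
Adding the 5 years base period to September 1, 2020 gives a deadline of September 1, 2025, before any tolling.
The pending related arbitration from July 20, 2022 to December 29, 2022 does not toll the period, because no stated rule makes a pending arbitration a tolling event.
The other events in the timeline have no effect on the limitation period under the stated rules.
Rousseau filed on September 26, 2025, after the September 1, 2025 deadline, so the action is time-barred.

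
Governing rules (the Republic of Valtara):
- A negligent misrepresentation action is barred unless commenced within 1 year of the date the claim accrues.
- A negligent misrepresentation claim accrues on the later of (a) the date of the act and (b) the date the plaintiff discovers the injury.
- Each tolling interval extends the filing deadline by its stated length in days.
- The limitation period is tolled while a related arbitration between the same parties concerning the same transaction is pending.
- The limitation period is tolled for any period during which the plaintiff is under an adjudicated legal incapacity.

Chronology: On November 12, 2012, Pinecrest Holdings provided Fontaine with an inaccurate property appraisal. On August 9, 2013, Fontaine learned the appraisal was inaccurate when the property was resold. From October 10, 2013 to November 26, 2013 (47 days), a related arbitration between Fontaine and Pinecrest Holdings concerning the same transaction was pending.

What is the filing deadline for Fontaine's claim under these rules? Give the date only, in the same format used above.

Because discovery on August 9, 2013 post-dates the November 12, 2012 act, accrual under the later-of rule falls on August 9, 2013.
1 year from August 9, 2013 is August 9, 2014.
The period was tolled for 47 days by the pending related arbitration (October 10, 2013 to November 26, 2013), pushing the deadline to September 25, 2014.

September 25, 2014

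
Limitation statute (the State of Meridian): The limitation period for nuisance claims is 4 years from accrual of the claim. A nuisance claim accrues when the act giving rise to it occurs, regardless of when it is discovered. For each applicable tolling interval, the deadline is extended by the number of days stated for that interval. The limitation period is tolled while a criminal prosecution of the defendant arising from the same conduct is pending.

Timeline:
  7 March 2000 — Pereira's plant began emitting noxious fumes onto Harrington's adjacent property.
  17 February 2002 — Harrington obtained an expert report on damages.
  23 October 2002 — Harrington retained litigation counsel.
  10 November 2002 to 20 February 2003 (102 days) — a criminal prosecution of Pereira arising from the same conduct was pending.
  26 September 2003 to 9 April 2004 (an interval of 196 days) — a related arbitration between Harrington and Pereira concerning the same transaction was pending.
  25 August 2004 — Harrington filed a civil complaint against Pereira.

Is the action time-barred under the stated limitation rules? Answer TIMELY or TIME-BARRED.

TIME-BARRED

The limitation period began to run on 7 March 2000.
The untolled deadline — 4 years after 7 March 2000 — is 7 March 2004.
The pending criminal prosecution from 10 November 2002 to 20 February 2003 tolled the period for 102 days, extending the deadline to 17 June 2004.
No stated provision tolls the period for a pending arbitration, so the interval from 26 September 2003 to 9 April 2004 has no effect on the deadline.
None of the other events listed affects the running of the period under the stated rules.
Filing on 25 August 2004 missed the 17 June 2004 deadline — the action is time-barred.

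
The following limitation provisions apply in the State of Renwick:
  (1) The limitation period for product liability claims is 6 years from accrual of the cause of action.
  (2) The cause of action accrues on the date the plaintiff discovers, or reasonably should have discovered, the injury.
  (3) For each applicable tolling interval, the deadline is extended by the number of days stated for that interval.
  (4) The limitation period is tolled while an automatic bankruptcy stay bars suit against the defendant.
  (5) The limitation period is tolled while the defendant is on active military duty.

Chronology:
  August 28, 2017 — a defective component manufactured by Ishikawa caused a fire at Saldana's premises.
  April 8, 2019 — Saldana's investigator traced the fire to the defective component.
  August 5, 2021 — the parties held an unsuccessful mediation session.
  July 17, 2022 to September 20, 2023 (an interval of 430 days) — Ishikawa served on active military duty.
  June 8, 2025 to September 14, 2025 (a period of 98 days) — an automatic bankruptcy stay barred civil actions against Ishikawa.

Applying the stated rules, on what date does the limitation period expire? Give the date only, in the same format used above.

September 18, 2026

The claim did not accrue until Saldana discovered the injury on April 8, 2019; the August 28, 2017 act date does not start the clock under the stated rule.
6 years from April 8, 2019 is April 8, 2025.
The period was tolled for 430 days by the defendant's active military service (July 17, 2022 to September 20, 2023), pushing the deadline to June 12, 2026.
The period was tolled for 98 days by the automatic bankruptcy stay (June 8, 2025 to September 14, 2025), pushing the deadline to September 18, 2026.
The other events in the timeline have no effect on the limitation period under the stated rules.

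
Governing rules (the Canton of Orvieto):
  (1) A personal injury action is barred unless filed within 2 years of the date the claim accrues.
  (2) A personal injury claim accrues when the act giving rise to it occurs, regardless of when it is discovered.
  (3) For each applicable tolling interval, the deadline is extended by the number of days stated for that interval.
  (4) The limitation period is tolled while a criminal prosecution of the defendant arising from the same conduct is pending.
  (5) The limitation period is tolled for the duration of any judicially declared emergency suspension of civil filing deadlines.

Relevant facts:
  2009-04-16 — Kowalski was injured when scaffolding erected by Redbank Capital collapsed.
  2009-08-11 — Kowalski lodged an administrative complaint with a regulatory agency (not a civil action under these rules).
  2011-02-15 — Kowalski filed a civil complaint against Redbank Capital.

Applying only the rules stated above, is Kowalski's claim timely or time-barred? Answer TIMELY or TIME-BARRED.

TIMELY

The claim accrued on 2009-04-16, the date of the act.
The untolled deadline — 2 years after 2009-04-16 — is 2011-04-16.
None of the other events listed affects the running of the period under the stated rules.
Kowalski filed on 2011-02-15, before the 2011-04-16 deadline, so the action is timely.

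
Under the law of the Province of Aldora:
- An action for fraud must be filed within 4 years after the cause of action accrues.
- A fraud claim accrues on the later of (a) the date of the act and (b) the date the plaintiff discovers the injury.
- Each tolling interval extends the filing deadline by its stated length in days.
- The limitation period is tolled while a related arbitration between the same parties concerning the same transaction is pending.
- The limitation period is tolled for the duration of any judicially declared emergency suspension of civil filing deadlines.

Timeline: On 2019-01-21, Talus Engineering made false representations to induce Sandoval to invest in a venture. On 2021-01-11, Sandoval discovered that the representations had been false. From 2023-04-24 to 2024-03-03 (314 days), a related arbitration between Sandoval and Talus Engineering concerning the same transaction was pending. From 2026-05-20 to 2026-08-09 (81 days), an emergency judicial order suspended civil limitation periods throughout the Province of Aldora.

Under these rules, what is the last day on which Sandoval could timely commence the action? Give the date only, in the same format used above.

2025-11-21

The claim accrued on 2021-01-11 — the later of the 2019-01-21 act and the 2021-01-11 discovery.
The untolled deadline — 4 years after 2021-01-11 — is 2025-01-11.
Because the pending related arbitration ran from 2023-04-24 to 2024-03-03, the deadline is extended by 314 days to 2025-11-21.
The emergency suspension of filing deadlines starting 2026-05-20 came too late — the period had run on 2025-11-21 — and so does not extend the deadline.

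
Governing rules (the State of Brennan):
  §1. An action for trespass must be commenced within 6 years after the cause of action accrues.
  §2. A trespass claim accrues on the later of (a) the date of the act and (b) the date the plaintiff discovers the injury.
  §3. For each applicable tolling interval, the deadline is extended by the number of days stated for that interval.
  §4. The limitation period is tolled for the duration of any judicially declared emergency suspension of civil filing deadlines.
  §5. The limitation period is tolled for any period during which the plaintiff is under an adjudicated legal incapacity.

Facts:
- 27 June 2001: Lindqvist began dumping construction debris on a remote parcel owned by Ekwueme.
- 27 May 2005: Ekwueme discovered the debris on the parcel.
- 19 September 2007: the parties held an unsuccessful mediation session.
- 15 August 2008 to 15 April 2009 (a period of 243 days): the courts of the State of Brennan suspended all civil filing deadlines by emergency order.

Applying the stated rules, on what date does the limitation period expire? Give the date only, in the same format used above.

Taking the later of the act (27 June 2001) and discovery (27 May 2005), the claim accrued on 27 May 2005.
The untolled deadline — 6 years after 27 May 2005 — is 27 May 2011.
Because the emergency suspension of filing deadlines ran from 15 August 2008 to 15 April 2009, the deadline is extended by 243 days to 25 January 2012.
None of the other events listed affects the running of the period under the stated rules.

25 January 2012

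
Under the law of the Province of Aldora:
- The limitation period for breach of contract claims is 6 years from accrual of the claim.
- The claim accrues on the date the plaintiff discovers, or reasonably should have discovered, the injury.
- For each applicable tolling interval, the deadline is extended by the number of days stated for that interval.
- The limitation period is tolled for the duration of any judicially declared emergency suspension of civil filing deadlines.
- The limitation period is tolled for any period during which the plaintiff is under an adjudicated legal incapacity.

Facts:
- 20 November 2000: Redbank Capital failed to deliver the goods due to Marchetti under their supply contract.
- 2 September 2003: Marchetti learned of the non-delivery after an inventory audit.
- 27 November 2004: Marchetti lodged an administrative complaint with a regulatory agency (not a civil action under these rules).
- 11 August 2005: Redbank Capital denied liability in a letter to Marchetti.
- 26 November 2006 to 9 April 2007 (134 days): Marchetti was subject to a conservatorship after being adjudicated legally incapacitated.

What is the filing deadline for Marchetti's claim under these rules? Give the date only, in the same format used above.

The claim did not accrue until Marchetti discovered the injury on 2 September 2003; the 20 November 2000 act date does not start the clock under the stated rule.
Adding the 6 years base period to 2 September 2003 gives a deadline of 2 September 2009, before any tolling.
Because the plaintiff's legal incapacity ran from 26 November 2006 to 9 April 2007, the deadline is extended by 134 days to 14 January 2010.
The other events in the timeline have no effect on the limitation period under the stated rules.

14 January 2010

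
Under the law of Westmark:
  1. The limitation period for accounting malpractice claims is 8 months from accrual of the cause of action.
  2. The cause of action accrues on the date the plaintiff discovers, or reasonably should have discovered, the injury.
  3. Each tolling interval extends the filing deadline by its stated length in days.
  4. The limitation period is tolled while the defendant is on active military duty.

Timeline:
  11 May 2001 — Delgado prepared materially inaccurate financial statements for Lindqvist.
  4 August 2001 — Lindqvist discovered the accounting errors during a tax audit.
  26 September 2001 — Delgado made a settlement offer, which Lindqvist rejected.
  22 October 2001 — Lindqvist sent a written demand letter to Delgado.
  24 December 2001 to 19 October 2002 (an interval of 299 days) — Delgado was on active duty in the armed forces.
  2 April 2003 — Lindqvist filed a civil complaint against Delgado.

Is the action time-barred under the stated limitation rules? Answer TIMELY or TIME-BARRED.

The claim did not accrue until Lindqvist discovered the injury on 4 August 2001; the 11 May 2001 act date does not start the clock under the stated rule.
Adding the 8 months base period to 4 August 2001 gives a deadline of 4 April 2002, before any tolling.
The period was tolled for 299 days by the defendant's active military service (24 December 2001 to 19 October 2002), pushing the deadline to 28 January 2003.
Nothing else in the chronology tolls or restarts the period.
The 2 April 2003 filing falls after the 28 January 2003 deadline; the claim is time-barred.

TIME-BARRED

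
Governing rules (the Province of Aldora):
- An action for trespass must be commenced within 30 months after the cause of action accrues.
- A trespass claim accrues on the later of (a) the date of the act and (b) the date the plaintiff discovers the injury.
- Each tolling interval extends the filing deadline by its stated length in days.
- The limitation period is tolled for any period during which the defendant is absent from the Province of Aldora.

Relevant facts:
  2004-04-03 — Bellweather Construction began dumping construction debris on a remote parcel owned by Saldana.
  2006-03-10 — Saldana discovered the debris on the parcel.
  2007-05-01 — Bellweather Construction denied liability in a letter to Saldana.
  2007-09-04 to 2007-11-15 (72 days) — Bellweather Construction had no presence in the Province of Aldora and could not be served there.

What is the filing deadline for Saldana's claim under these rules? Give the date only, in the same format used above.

Taking the later of the act (2004-04-03) and discovery (2006-03-10), the claim accrued on 2006-03-10.
30 months from 2006-03-10 is 2008-09-10.
The period was tolled for 72 days by the defendant's absence from the jurisdiction (2007-09-04 to 2007-11-15), pushing the deadline to 2008-11-21.
Nothing else in the chronology tolls or restarts the period.

2008-11-21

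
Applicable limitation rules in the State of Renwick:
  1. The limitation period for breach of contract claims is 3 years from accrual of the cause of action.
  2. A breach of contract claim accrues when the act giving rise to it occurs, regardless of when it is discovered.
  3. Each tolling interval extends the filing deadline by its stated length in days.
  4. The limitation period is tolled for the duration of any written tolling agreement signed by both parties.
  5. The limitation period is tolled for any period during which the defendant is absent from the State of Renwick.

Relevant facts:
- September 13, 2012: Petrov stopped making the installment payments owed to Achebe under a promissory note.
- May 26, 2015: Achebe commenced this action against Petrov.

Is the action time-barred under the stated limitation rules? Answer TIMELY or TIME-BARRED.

TIMELY

The limitation period began to run on September 13, 2012.
The untolled deadline — 3 years after September 13, 2012 — is September 13, 2015.
Achebe filed on May 26, 2015, before the September 13, 2015 deadline, so the action is timely.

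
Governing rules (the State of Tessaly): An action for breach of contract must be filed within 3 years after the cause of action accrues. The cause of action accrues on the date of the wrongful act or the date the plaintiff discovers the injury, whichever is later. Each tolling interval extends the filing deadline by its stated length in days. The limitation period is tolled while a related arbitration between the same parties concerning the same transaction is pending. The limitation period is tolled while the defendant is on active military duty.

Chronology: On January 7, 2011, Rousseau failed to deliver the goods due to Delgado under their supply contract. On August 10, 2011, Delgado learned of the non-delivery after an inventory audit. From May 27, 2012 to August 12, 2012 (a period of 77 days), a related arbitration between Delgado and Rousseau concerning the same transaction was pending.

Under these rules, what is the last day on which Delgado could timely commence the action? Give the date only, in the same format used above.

October 26, 2014

The claim accrued on August 10, 2011 — the later of the January 7, 2011 act and the August 10, 2011 discovery.
3 years from August 10, 2011 is August 10, 2014.
Because the pending related arbitration ran from May 27, 2012 to August 12, 2012, the deadline is extended by 77 days to October 26, 2014.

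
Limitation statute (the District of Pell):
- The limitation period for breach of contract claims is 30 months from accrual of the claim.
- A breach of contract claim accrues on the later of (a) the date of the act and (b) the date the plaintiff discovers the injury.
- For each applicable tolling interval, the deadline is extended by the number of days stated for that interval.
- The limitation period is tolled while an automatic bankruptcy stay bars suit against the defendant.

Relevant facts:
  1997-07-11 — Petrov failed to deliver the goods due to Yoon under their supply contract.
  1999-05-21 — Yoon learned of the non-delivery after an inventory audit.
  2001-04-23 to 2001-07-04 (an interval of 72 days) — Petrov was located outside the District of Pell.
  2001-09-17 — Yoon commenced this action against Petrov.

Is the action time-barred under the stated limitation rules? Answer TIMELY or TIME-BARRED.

TIMELY

Taking the later of the act (1997-07-11) and discovery (1999-05-21), the claim accrued on 1999-05-21.
The untolled deadline — 30 months after 1999-05-21 — is 2001-11-21.
The defendant's absence from the jurisdiction from 2001-04-23 to 2001-07-04 does not toll the period, because no stated rule makes the defendant's absence a tolling event.
Filing on 2001-09-17 beat the 2001-11-21 deadline — the action is timely.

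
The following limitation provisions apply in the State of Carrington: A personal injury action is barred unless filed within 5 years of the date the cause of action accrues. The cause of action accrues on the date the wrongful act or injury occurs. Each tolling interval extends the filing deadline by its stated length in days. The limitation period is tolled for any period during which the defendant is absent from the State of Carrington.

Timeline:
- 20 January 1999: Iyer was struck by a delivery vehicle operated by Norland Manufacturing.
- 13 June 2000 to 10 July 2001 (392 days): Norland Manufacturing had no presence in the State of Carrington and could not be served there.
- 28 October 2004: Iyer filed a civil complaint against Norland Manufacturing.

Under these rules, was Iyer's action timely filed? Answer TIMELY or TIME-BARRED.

TIMELY

The cause of action accrued on 20 January 1999, the date of the act.
The untolled deadline — 5 years after 20 January 1999 — is 20 January 2004.
Because the defendant's absence from the jurisdiction ran from 13 June 2000 to 10 July 2001, the deadline is extended by 392 days to 15 February 2005.
Iyer filed on 28 October 2004, before the 15 February 2005 deadline, so the action is timely.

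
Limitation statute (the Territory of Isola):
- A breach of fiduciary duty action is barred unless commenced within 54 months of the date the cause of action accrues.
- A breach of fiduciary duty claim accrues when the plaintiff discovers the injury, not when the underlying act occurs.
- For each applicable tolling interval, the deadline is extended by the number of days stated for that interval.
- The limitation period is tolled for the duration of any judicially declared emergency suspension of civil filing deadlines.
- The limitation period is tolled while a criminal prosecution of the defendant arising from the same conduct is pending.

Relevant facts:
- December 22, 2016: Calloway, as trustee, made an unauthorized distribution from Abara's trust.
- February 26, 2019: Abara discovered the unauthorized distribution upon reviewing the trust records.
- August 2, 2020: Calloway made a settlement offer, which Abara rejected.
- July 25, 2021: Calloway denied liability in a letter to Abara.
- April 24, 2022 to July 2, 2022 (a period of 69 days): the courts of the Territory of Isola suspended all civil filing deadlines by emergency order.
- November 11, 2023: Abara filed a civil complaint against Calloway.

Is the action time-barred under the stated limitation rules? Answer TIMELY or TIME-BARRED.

TIME-BARRED

Under the discovery rule, the claim accrued on February 26, 2019, when Abara discovered the injury — not on the December 22, 2016 date of the underlying act.
54 months from February 26, 2019 is August 26, 2023.
The emergency suspension of filing deadlines from April 24, 2022 to July 2, 2022 tolled the period for 69 days, extending the deadline to November 3, 2023.
None of the other events listed affects the running of the period under the stated rules.
The November 11, 2023 filing falls after the November 3, 2023 deadline; the claim is time-barred.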